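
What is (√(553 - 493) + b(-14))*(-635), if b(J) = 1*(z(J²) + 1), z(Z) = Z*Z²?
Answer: -4781255995 - 1270*√15 ≈ -4.7813e+9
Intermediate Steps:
z(Z) = Z³
b(J) = 1 + J⁶ (b(J) = 1*((J²)³ + 1) = 1*(J⁶ + 1) = 1*(1 + J⁶) = 1 + J⁶)
(√(553 - 493) + b(-14))*(-635) = (√(553 - 493) + (1 + (-14)⁶))*(-635) = (√60 + (1 + 7529536))*(-635) = (2*√15 + 7529537)*(-635) = (7529537 + 2*√15)*(-635) = -4781255995 - 1270*√15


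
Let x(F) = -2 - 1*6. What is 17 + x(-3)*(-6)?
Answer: 65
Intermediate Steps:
x(F) = -8 (x(F) = -2 - 6 = -8)
17 + x(-3)*(-6) = 17 - 8*(-6) = 17 + 48 = 65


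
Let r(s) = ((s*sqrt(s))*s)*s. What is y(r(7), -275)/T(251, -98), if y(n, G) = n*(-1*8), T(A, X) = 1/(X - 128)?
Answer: 620144*sqrt(7) ≈ 1.6407e+6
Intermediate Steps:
r(s) = s**(7/2) (r(s) = (s**(3/2)*s)*s = s**(5/2)*s = s**(7/2))
T(A, X) = 1/(-128 + X)
y(n, G) = -8*n (y(n, G) = n*(-8) = -8*n)
y(r(7), -275)/T(251, -98) = (-2744*sqrt(7))/(1/(-128 - 98)) = (-2744*sqrt(7))/(1/(-226)) = (-2744*sqrt(7))/(-1/226) = -2744*sqrt(7)*(-226) = 620144*sqrt(7)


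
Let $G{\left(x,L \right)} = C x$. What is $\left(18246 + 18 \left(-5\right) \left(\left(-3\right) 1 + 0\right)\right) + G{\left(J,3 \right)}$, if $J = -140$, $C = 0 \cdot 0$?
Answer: $18516$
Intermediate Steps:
$C = 0$
$G{\left(x,L \right)} = 0$ ($G{\left(x,L \right)} = 0 x = 0$)
$\left(18246 + 18 \left(-5\right) \left(\left(-3\right) 1 + 0\right)\right) + G{\left(J,3 \right)} = \left(18246 + 18 \left(-5\right) \left(\left(-3\right) 1 + 0\right)\right) + 0 = \left(18246 - 90 \left(-3 + 0\right)\right) + 0 = \left(18246 - -270\right) + 0 = \left(18246 + 270\right) + 0 = 18516 + 0 = 18516$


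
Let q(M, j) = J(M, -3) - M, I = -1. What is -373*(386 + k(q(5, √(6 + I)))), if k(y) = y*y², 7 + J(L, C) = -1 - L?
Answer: 2031358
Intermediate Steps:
J(L, C) = -8 - L (J(L, C) = -7 + (-1 - L) = -8 - L)
q(M, j) = -8 - 2*M (q(M, j) = (-8 - M) - M = -8 - 2*M)
k(y) = y³
-373*(386 + k(q(5, √(6 + I)))) = -373*(386 + (-8 - 2*5)³) = -373*(386 + (-8 - 10)³) = -373*(386 + (-18)³) = -373*(386 - 5832) = -373*(-5446) = 2031358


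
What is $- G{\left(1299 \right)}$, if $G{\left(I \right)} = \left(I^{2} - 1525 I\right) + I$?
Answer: $292275$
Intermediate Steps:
$G{\left(I \right)} = I^{2} - 1524 I$
$- G{\left(1299 \right)} = - 1299 \left(-1524 + 1299\right) = - 1299 \left(-225\right) = \left(-1\right) \left(-292275\right) = 292275$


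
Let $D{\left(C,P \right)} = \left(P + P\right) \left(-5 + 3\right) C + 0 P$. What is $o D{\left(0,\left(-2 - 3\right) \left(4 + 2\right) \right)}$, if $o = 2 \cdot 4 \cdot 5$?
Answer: $0$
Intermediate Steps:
$o = 40$ ($o = 8 \cdot 5 = 40$)
$D{\left(C,P \right)} = - 4 C P$ ($D{\left(C,P \right)} = 2 P \left(-2\right) C + 0 = - 4 P C + 0 = - 4 C P + 0 = - 4 C P$)
$o D{\left(0,\left(-2 - 3\right) \left(4 + 2\right) \right)} = 40 \left(\left(-4\right) 0 \left(-2 - 3\right) \left(4 + 2\right)\right) = 40 \left(\left(-4\right) 0 \left(\left(-5\right) 6\right)\right) = 40 \left(\left(-4\right) 0 \left(-30\right)\right) = 40 \cdot 0 = 0$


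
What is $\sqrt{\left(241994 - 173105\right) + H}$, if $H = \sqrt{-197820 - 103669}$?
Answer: $\sqrt{68889 + i \sqrt{301489}} \approx 262.47 + 1.046 i$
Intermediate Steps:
$H = i \sqrt{301489}$ ($H = \sqrt{-301489} = i \sqrt{301489} \approx 549.08 i$)
$\sqrt{\left(241994 - 173105\right) + H} = \sqrt{\left(241994 - 173105\right) + i \sqrt{301489}} = \sqrt{68889 + i \sqrt{301489}}$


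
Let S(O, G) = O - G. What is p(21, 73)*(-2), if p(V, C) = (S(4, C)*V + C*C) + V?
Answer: -7802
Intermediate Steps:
p(V, C) = V + C**2 + V*(4 - C) (p(V, C) = ((4 - C)*V + C*C) + V = (V*(4 - C) + C**2) + V = (C**2 + V*(4 - C)) + V = V + C**2 + V*(4 - C))
p(21, 73)*(-2) = (21 + 73**2 - 1*21*(-4 + 73))*(-2) = (21 + 5329 - 1*21*69)*(-2) = (21 + 5329 - 1449)*(-2) = 3901*(-2) = -7802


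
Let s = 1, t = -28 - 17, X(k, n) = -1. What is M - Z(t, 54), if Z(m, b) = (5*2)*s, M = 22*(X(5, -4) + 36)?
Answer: 760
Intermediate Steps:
t = -45
M = 770 (M = 22*(-1 + 36) = 22*35 = 770)
Z(m, b) = 10 (Z(m, b) = (5*2)*1 = 10*1 = 10)
M - Z(t, 54) = 770 - 1*10 = 770 - 10 = 760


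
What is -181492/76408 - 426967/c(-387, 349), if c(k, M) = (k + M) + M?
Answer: -8170034637/5940722 ≈ -1375.3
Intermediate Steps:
c(k, M) = k + 2*M (c(k, M) = (M + k) + M = k + 2*M)
-181492/76408 - 426967/c(-387, 349) = -181492/76408 - 426967/(-387 + 2*349) = -181492*1/76408 - 426967/(-387 + 698) = -45373/19102 - 426967/311 = -8170034637/5940722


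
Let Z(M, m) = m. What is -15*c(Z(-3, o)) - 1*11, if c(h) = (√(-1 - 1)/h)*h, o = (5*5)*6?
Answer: -11 - 15*I*√2 ≈ -11.0 - 21.213*I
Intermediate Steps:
o = 150 (o = 25*6 = 150)
c(h) = I*√2 (c(h) = (√(-2)/h)*h = ((I*√2)/h)*h = (I*√2/h)*h = I*√2)
-15*c(Z(-3, o)) - 1*11 = -15*I*√2 - 1*11 = -15*I*√2 - 11 = -11 - 15*I*√2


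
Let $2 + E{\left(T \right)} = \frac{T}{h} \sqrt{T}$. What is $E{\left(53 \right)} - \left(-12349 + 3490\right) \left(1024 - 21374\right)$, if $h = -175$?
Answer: $-180280652 - \frac{53 \sqrt{53}}{175} \approx -1.8028 \cdot 10^{8}$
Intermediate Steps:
$E{\left(T \right)} = -2 - \frac{T^{\frac{3}{2}}}{175}$ ($E{\left(T \right)} = -2 + \frac{T}{-175} \sqrt{T} = -2 + T \left(- \frac{1}{175}\right) \sqrt{T} = -2 + - \frac{T}{175} \sqrt{T} = -2 - \frac{T^{\frac{3}{2}}}{175}$)
$E{\left(53 \right)} - \left(-12349 + 3490\right) \left(1024 - 21374\right) = \left(-2 - \frac{53^{\frac{3}{2}}}{175}\right) - \left(-12349 + 3490\right) \left(1024 - 21374\right) = \left(-2 - \frac{53 \sqrt{53}}{175}\right) - \left(-8859\right) \left(-20350\right) = \left(-2 - \frac{53 \sqrt{53}}{175}\right) - 180280650 = -180280652 - \frac{53 \sqrt{53}}{175}$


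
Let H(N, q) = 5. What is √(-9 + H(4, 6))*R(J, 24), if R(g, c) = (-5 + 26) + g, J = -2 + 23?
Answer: 84*I ≈ 84.0*I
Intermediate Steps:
J = 21
R(g, c) = 21 + g
√(-9 + H(4, 6))*R(J, 24) = √(-9 + 5)*(21 + 21) = √(-4)*42 = (2*I)*42 = 84*I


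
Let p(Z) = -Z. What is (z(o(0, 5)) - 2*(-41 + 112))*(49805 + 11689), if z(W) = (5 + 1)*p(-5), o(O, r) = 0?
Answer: -6887328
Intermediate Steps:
z(W) = 30 (z(W) = (5 + 1)*(-1*(-5)) = 6*5 = 30)
(z(o(0, 5)) - 2*(-41 + 112))*(49805 + 11689) = (30 - 2*(-41 + 112))*(49805 + 11689) = (30 - 2*71)*61494 = (30 - 142)*61494 = -112*61494 = -6887328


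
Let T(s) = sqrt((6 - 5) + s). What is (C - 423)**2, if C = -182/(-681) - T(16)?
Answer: 82883354098/463761 + 575762*sqrt(17)/681 ≈ 1.8221e+5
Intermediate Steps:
T(s) = sqrt(1 + s)
C = 182/681 - sqrt(17) (C = -182/(-681) - sqrt(1 + 16) = -182*(-1/681) - sqrt(17) = 182/681 - sqrt(17) ≈ -3.8559)
(C - 423)**2 = ((182/681 - sqrt(17)) - 423)**2 = (-287881/681 - sqrt(17))**2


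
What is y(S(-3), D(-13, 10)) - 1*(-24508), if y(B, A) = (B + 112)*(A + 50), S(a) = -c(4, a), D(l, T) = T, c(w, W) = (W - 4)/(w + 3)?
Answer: 31288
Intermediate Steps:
c(w, W) = (-4 + W)/(3 + w)
S(a) = 4/7 - a/7 (S(a) = -(-4 + a)/(3 + 4) = -(-4 + a)/7 = -(-4/7 + a/7) = 4/7 - a/7)
y(B, A) = (50 + A)*(112 + B) (y(B, A) = (112 + B)*(50 + A) = (50 + A)*(112 + B))
y(S(-3), D(-13, 10)) - 1*(-24508) = (5600 + 50*(4/7 - ⅐*(-3)) + 112*10 + 10*(4/7 - ⅐*(-3))) - 1*(-24508) = (5600 + 50*(4/7 + 3/7) + 1120 + 10*(4/7 + 3/7)) + 24508 = (5600 + 50*1 + 1120 + 10*1) + 24508 = (5600 + 50 + 1120 + 10) + 24508 = 6780 + 24508 = 31288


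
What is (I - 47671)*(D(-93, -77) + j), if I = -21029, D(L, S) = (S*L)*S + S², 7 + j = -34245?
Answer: 39826764000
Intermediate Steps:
j = -34252 (j = -7 - 34245 = -34252)
D(L, S) = S² + L*S² (D(L, S) = (L*S)*S + S² = L*S² + S² = S² + L*S²)
(I - 47671)*(D(-93, -77) + j) = (-21029 - 47671)*((-77)²*(1 - 93) - 34252) = -68700*(5929*(-92) - 34252) = -68700*(-545468 - 34252) = -68700*(-579720) = 39826764000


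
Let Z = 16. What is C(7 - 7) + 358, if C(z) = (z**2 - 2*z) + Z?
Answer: 374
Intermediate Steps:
C(z) = 16 + z**2 - 2*z (C(z) = (z**2 - 2*z) + 16 = 16 + z**2 - 2*z)
C(7 - 7) + 358 = (16 + (7 - 7)**2 - 2*(7 - 7)) + 358 = (16 + 0**2 - 2*0) + 358 = (16 + 0 + 0) + 358 = 16 + 358 = 374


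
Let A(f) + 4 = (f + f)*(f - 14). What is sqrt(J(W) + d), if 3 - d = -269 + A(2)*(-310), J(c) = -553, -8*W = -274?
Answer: I*sqrt(16401) ≈ 128.07*I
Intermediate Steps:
W = 137/4 (W = -1/8*(-274) = 137/4 ≈ 34.250)
A(f) = -4 + 2*f*(-14 + f) (A(f) = -4 + (f + f)*(f - 14) = -4 + (2*f)*(-14 + f) = -4 + 2*f*(-14 + f))
d = -15848 (d = 3 - (-269 + (-4 - 28*2 + 2*2**2)*(-310)) = 3 - (-269 + (-4 - 56 + 2*4)*(-310)) = 3 - (-269 + (-4 - 56 + 8)*(-310)) = 3 - (-269 - 52*(-310)) = 3 - (-269 + 16120) = 3 - 1*15851 = 3 - 15851 = -15848)
sqrt(J(W) + d) = sqrt(-553 - 15848) = sqrt(-16401) = I*sqrt(16401)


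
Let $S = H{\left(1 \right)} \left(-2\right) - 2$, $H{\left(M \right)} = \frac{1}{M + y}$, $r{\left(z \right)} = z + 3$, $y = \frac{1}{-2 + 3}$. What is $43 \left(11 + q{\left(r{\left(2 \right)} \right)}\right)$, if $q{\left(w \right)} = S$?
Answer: $344$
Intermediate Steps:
$y = 1$ ($y = 1^{-1} = 1$)
$r{\left(z \right)} = 3 + z$
$H{\left(M \right)} = \frac{1}{1 + M}$ ($H{\left(M \right)} = \frac{1}{M + 1} = \frac{1}{1 + M}$)
$S = -3$ ($S = \frac{1}{1 + 1} \left(-2\right) - 2 = \frac{1}{2} \left(-2\right) - 2 = -1 - 2 = -3$)
$q{\left(w \right)} = -3$
$43 \left(11 + q{\left(r{\left(2 \right)} \right)}\right) = 43 \left(11 - 3\right) = 43 \cdot 8 = 344$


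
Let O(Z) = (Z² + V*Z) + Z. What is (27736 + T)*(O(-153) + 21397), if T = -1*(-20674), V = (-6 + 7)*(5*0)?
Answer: 2161651730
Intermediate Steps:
V = 0 (V = 1*0 = 0)
O(Z) = Z + Z² (O(Z) = (Z² + 0*Z) + Z = (Z² + 0) + Z = Z² + Z = Z + Z²)
T = 20674
(27736 + T)*(O(-153) + 21397) = (27736 + 20674)*(-153*(1 - 153) + 21397) = 48410*(-153*(-152) + 21397) = 48410*(23256 + 21397) = 48410*44653 = 2161651730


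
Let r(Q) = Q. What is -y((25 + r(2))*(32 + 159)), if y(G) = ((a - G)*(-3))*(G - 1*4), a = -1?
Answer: -79737522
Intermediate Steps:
y(G) = (-4 + G)*(3 + 3*G) (y(G) = ((-1 - G)*(-3))*(G - 1*4) = (3 + 3*G)*(G - 4) = (3 + 3*G)*(-4 + G) = (-4 + G)*(3 + 3*G))
-y((25 + r(2))*(32 + 159)) = -(-12 - 9*(25 + 2)*(32 + 159) + 3*((25 + 2)*(32 + 159))²) = -(-12 - 243*191 + 3*(27*191)²) = -(-12 - 9*5157 + 3*5157²) = -(-12 - 46413 + 3*26594649) = -(-12 - 46413 + 79783947) = -1*79737522 = -79737522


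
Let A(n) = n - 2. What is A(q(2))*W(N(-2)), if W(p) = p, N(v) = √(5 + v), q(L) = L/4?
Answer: -3*√3/2 ≈ -2.5981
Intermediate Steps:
q(L) = L/4 (q(L) = L*(¼) = L/4)
A(n) = -2 + n
A(q(2))*W(N(-2)) = (-2 + (¼)*2)*√(5 - 2) = (-2 + ½)*√3 = -3*√3/2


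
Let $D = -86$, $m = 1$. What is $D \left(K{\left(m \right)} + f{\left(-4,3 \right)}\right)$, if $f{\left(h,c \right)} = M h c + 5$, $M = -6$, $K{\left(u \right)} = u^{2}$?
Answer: $-6708$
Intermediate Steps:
$f{\left(h,c \right)} = 5 - 6 c h$ ($f{\left(h,c \right)} = - 6 h c + 5 = - 6 c h + 5 = 5 - 6 c h$)
$D \left(K{\left(m \right)} + f{\left(-4,3 \right)}\right) = - 86 \left(1^{2} - \left(-5 + 18 \left(-4\right)\right)\right) = - 86 \left(1 + \left(5 + 72\right)\right) = - 86 \left(1 + 77\right) = \left(-86\right) 78 = -6708$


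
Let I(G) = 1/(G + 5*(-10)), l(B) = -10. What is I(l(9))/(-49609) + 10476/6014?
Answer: 160733191/92272740 ≈ 1.7419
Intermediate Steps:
I(G) = 1/(-50 + G) (I(G) = 1/(G - 50) = 1/(-50 + G))
I(l(9))/(-49609) + 10476/6014 = 1/(-50 - 10*(-49609)) + 10476/6014 = -1/49609/(-60) + 10476*(1/6014) = -1/60*(-1/49609) + 54/31 = 1/2976540 + 54/31 = 160733191/92272740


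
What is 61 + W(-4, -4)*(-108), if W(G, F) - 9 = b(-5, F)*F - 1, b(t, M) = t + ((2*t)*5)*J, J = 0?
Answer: -2963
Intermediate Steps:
b(t, M) = t (b(t, M) = t + ((2*t)*5)*0 = t + (10*t)*0 = t + 0 = t)
W(G, F) = 8 - 5*F (W(G, F) = 9 + (-5*F - 1) = 9 + (-1 - 5*F) = 8 - 5*F)
61 + W(-4, -4)*(-108) = 61 + (8 - 5*(-4))*(-108) = 61 + (8 + 20)*(-108) = 61 + 28*(-108) = 61 - 3024 = -2963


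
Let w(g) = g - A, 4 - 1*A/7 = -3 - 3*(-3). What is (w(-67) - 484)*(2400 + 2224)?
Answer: -2483088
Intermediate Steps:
A = -14 (A = 28 - 7*(-3 - 3*(-3)) = 28 - 7*(-3 + 9) = 28 - 7*6 = 28 - 42 = -14)
w(g) = 14 + g (w(g) = g - 1*(-14) = g + 14 = 14 + g)
(w(-67) - 484)*(2400 + 2224) = ((14 - 67) - 484)*(2400 + 2224) = (-53 - 484)*4624 = -537*4624 = -2483088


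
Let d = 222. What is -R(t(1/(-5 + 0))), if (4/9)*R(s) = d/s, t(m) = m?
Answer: 4995/2 ≈ 2497.5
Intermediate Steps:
R(s) = 999/(2*s) (R(s) = 9*(222/s)/4 = 999/(2*s))
-R(t(1/(-5 + 0))) = -999/(2*(1/(-5 + 0))) = -999/(2*(1/(-5))) = -999/(2*(-⅕)) = -999*(-5)/2 = -1*(-4995/2) = 4995/2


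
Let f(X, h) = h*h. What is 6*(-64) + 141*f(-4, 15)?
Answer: 31341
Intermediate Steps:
f(X, h) = h²
6*(-64) + 141*f(-4, 15) = 6*(-64) + 141*15² = -384 + 141*225 = -384 + 31725 = 31341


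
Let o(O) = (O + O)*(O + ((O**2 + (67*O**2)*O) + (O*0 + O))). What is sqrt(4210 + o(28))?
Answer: sqrt(82415154) ≈ 9078.3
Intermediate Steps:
o(O) = 2*O*(O**2 + 2*O + 67*O**3) (o(O) = (2*O)*(O + ((O**2 + 67*O**3) + (0 + O))) = (2*O)*(O + ((O**2 + 67*O**3) + O)) = (2*O)*(O + (O + O**2 + 67*O**3)) = (2*O)*(O**2 + 2*O + 67*O**3) = 2*O*(O**2 + 2*O + 67*O**3))
sqrt(4210 + o(28)) = sqrt(4210 + 2*28**2*(2 + 28 + 67*28**2)) = sqrt(4210 + 2*784*(2 + 28 + 67*784)) = sqrt(4210 + 2*784*(2 + 28 + 52528)) = sqrt(4210 + 2*784*52558) = sqrt(4210 + 82410944) = sqrt(82415154)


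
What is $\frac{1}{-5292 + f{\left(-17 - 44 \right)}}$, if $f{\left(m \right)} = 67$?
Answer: $- \frac{1}{5225} \approx -0.00019139$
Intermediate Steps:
$\frac{1}{-5292 + f{\left(-17 - 44 \right)}} = \frac{1}{-5292 + 67} = \frac{1}{-5225} = - \frac{1}{5225}$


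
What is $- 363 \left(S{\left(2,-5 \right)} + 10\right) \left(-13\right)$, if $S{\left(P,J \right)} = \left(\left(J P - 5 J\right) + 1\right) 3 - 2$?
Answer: $264264$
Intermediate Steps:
$S{\left(P,J \right)} = 1 - 15 J + 3 J P$ ($S{\left(P,J \right)} = \left(\left(- 5 J + J P\right) + 1\right) 3 - 2 = \left(1 - 5 J + J P\right) 3 - 2 = \left(3 - 15 J + 3 J P\right) - 2 = 1 - 15 J + 3 J P$)
$- 363 \left(S{\left(2,-5 \right)} + 10\right) \left(-13\right) = - 363 \left(\left(1 - -75 + 3 \left(-5\right) 2\right) + 10\right) \left(-13\right) = - 363 \left(\left(1 + 75 - 30\right) + 10\right) \left(-13\right) = - 363 \left(46 + 10\right) \left(-13\right) = - 363 \cdot 56 \left(-13\right) = \left(-363\right) \left(-728\right) = 264264$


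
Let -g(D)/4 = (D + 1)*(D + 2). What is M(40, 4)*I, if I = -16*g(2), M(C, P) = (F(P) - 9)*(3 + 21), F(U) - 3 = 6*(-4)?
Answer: -552960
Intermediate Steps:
F(U) = -21 (F(U) = 3 + 6*(-4) = 3 - 24 = -21)
g(D) = -4*(1 + D)*(2 + D) (g(D) = -4*(D + 1)*(D + 2) = -4*(1 + D)*(2 + D))
M(C, P) = -720 (M(C, P) = (-21 - 9)*(3 + 21) = -30*24 = -720)
I = 768 (I = -16*(-8 - 12*2 - 4*2**2) = -16*(-8 - 24 - 4*4) = -16*(-8 - 24 - 16) = -16*(-48) = 768)
M(40, 4)*I = -720*768 = -552960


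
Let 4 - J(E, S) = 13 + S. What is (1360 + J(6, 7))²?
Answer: 1806336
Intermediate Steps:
J(E, S) = -9 - S (J(E, S) = 4 - (13 + S) = 4 + (-13 - S) = -9 - S)
(1360 + J(6, 7))² = (1360 + (-9 - 1*7))² = (1360 + (-9 - 7))² = (1360 - 16)² = 1344² = 1806336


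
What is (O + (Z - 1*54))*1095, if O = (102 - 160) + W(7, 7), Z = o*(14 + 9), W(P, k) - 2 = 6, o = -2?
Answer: -164250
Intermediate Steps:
W(P, k) = 8 (W(P, k) = 2 + 6 = 8)
Z = -46 (Z = -2*(14 + 9) = -2*23 = -46)
O = -50 (O = (102 - 160) + 8 = -58 + 8 = -50)
(O + (Z - 1*54))*1095 = (-50 + (-46 - 1*54))*1095 = (-50 + (-46 - 54))*1095 = (-50 - 100)*1095 = -150*1095 = -164250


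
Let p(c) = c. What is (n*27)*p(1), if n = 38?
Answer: 1026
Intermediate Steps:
(n*27)*p(1) = (38*27)*1 = 1026*1 = 1026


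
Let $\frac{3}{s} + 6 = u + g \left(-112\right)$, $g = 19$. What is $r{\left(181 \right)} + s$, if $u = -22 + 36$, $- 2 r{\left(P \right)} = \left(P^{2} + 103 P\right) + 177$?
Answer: $- \frac{54675863}{2120} \approx -25791.0$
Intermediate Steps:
$r{\left(P \right)} = - \frac{177}{2} - \frac{103 P}{2} - \frac{P^{2}}{2}$ ($r{\left(P \right)} = - \frac{\left(P^{2} + 103 P\right) + 177}{2} = - \frac{177 + P^{2} + 103 P}{2} = - \frac{177}{2} - \frac{103 P}{2} - \frac{P^{2}}{2}$)
$u = 14$
$s = - \frac{3}{2120}$ ($s = \frac{3}{-6 + \left(14 + 19 \left(-112\right)\right)} = \frac{3}{-6 + \left(14 - 2128\right)} = \frac{3}{-6 - 2114} = \frac{3}{-2120} = 3 \left(- \frac{1}{2120}\right) = - \frac{3}{2120} \approx -0.0014151$)
$r{\left(181 \right)} + s = \left(- \frac{177}{2} - \frac{18643}{2} - \frac{181^{2}}{2}\right) - \frac{3}{2120} = \left(- \frac{177}{2} - \frac{18643}{2} - \frac{32761}{2}\right) - \frac{3}{2120} = - \frac{51581}{2} - \frac{3}{2120} = - \frac{54675863}{2120}$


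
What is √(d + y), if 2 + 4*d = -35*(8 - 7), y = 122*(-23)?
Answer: I*√11261/2 ≈ 53.059*I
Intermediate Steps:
y = -2806
d = -37/4 (d = -½ + (-35*(8 - 7))/4 = -½ + (-35*1)/4 = -½ + (¼)*(-35) = -½ - 35/4 = -37/4 ≈ -9.2500)
√(d + y) = √(-37/4 - 2806) = √(-11261/4) = I*√11261/2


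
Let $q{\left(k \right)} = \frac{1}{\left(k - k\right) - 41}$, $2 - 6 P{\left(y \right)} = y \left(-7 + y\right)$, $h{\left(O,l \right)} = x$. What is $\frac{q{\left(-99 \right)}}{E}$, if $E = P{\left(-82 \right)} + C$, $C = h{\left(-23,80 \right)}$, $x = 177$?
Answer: $\frac{1}{42599} \approx 2.3475 \cdot 10^{-5}$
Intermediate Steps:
$h{\left(O,l \right)} = 177$
$C = 177$
$P{\left(y \right)} = \frac{1}{3} - \frac{y \left(-7 + y\right)}{6}$
$q{\left(k \right)} = - \frac{1}{41}$ ($q{\left(k \right)} = \frac{1}{0 - 41} = \frac{1}{-41} = - \frac{1}{41}$)
$E = -1039$ ($E = \left(\frac{1}{3} - \frac{\left(-82\right)^{2}}{6} + \frac{7}{6} \left(-82\right)\right) + 177 = \left(\frac{1}{3} - \frac{3362}{3} - \frac{287}{3}\right) + 177 = -1216 + 177 = -1039$)
$\frac{q{\left(-99 \right)}}{E} = - \frac{1}{41 \left(-1039\right)} = \left(- \frac{1}{41}\right) \left(- \frac{1}{1039}\right) = \frac{1}{42599}$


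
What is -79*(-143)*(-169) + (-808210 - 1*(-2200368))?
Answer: -517035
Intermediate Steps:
-79*(-143)*(-169) + (-808210 - 1*(-2200368)) = 11297*(-169) + (-808210 + 2200368) = -1909193 + 1392158 = -517035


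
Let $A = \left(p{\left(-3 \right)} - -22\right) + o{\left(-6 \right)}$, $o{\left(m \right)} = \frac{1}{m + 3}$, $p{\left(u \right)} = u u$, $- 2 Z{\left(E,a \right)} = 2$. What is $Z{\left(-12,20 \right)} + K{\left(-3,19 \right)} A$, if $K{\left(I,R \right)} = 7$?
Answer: $\frac{641}{3} \approx 213.67$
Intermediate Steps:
$Z{\left(E,a \right)} = -1$ ($Z{\left(E,a \right)} = \left(- \frac{1}{2}\right) 2 = -1$)
$p{\left(u \right)} = u^{2}$
$o{\left(m \right)} = \frac{1}{3 + m}$
$A = \frac{92}{3}$ ($A = \left(\left(-3\right)^{2} - -22\right) + \frac{1}{3 - 6} = \left(9 + 22\right) + \frac{1}{-3} = 31 - \frac{1}{3} = \frac{92}{3} \approx 30.667$)
$Z{\left(-12,20 \right)} + K{\left(-3,19 \right)} A = -1 + 7 \cdot \frac{92}{3} = -1 + \frac{644}{3} = \frac{641}{3}$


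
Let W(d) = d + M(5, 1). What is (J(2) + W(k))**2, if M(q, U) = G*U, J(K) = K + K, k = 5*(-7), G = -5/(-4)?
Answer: 14161/16 ≈ 885.06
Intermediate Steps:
G = 5/4 (G = -5*(-1/4) = 5/4 ≈ 1.2500)
k = -35
J(K) = 2*K
M(q, U) = 5*U/4
W(d) = 5/4 + d (W(d) = d + (5/4)*1 = d + 5/4 = 5/4 + d)
(J(2) + W(k))**2 = (2*2 + (5/4 - 35))**2 = (4 - 135/4)**2 = (-119/4)**2 = 14161/16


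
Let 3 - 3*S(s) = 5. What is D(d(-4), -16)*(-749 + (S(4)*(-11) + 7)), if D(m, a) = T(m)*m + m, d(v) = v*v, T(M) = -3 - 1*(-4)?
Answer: -70528/3 ≈ -23509.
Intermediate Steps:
T(M) = 1 (T(M) = -3 + 4 = 1)
d(v) = v**2
S(s) = -2/3 (S(s) = 1 - 1/3*5 = 1 - 5/3 = -2/3)
D(m, a) = 2*m (D(m, a) = 1*m + m = m + m = 2*m)
D(d(-4), -16)*(-749 + (S(4)*(-11) + 7)) = (2*(-4)**2)*(-749 + (-2/3*(-11) + 7)) = (2*16)*(-749 + (22/3 + 7)) = 32*(-749 + 43/3) = 32*(-2204/3) = -70528/3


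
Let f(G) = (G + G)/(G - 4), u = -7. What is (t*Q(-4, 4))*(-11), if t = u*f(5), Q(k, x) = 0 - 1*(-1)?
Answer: 770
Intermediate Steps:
f(G) = 2*G/(-4 + G) (f(G) = (2*G)/(-4 + G) = 2*G/(-4 + G))
Q(k, x) = 1 (Q(k, x) = 0 + 1 = 1)
t = -70 (t = -14*5/(-4 + 5) = -14*5/1 = -14*5 = -7*10 = -70)
(t*Q(-4, 4))*(-11) = -70*1*(-11) = -70*(-11) = 770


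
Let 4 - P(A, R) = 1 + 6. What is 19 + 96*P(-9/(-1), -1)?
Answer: -269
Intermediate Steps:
P(A, R) = -3 (P(A, R) = 4 - (1 + 6) = 4 - 1*7 = 4 - 7 = -3)
19 + 96*P(-9/(-1), -1) = 19 + 96*(-3) = 19 - 288 = -269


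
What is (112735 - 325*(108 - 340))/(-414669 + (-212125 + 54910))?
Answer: -188135/571884 ≈ -0.32897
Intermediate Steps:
(112735 - 325*(108 - 340))/(-414669 + (-212125 + 54910)) = (112735 - 325*(-232))/(-414669 - 157215) = (112735 + 75400)/(-571884) = 188135*(-1/571884) = -188135/571884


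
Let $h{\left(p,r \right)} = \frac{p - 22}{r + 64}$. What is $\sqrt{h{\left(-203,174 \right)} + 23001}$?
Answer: $\frac{\sqrt{1302815094}}{238} \approx 151.66$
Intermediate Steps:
$h{\left(p,r \right)} = \frac{-22 + p}{64 + r}$
$\sqrt{h{\left(-203,174 \right)} + 23001} = \sqrt{\frac{-22 - 203}{64 + 174} + 23001} = \sqrt{\frac{1}{238} \left(-225\right) + 23001} = \sqrt{- \frac{225}{238} + 23001} = \sqrt{\frac{5474013}{238}} = \frac{\sqrt{1302815094}}{238}$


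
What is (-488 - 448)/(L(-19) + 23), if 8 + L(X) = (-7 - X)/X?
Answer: -456/7 ≈ -65.143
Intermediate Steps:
L(X) = -8 + (-7 - X)/X
(-488 - 448)/(L(-19) + 23) = (-488 - 448)/((-9 - 7/(-19)) + 23) = -936/((-9 - 7*(-1/19)) + 23) = -936/((-9 + 7/19) + 23) = -936/(-164/19 + 23) = -936/273/19 = -936*19/273 = -456/7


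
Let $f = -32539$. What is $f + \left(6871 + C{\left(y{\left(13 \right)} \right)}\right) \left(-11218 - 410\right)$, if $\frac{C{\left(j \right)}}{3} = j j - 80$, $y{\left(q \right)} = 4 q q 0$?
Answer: $-77137807$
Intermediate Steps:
$y{\left(q \right)} = 0$ ($y{\left(q \right)} = 4 q^{2} \cdot 0 = 0$)
$C{\left(j \right)} = -240 + 3 j^{2}$ ($C{\left(j \right)} = 3 \left(j j - 80\right) = 3 \left(j^{2} - 80\right) = 3 \left(-80 + j^{2}\right) = -240 + 3 j^{2}$)
$f + \left(6871 + C{\left(y{\left(13 \right)} \right)}\right) \left(-11218 - 410\right) = -32539 + \left(6871 - \left(240 - 3 \cdot 0^{2}\right)\right) \left(-11218 - 410\right) = -32539 + \left(6871 + \left(-240 + 3 \cdot 0\right)\right) \left(-11628\right) = -32539 + \left(6871 + \left(-240 + 0\right)\right) \left(-11628\right) = -32539 + \left(6871 - 240\right) \left(-11628\right) = -32539 + 6631 \left(-11628\right) = -32539 - 77105268 = -77137807$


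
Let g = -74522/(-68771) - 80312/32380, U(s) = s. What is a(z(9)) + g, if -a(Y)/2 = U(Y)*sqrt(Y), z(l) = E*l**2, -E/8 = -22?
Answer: -777528548/556701245 - 1026432*sqrt(11) ≈ -3.4043e+6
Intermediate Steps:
E = 176 (E = -8*(-22) = 176)
z(l) = 176*l**2
a(Y) = -2*Y**(3/2) (a(Y) = -2*Y*sqrt(Y) = -2*Y**(3/2))
g = -777528548/556701245 (g = -74522*(-1/68771) - 80312*1/32380 = 74522/68771 - 20078/8095 = -777528548/556701245 ≈ -1.3967)
a(z(9)) + g = -2*513216*sqrt(11) - 777528548/556701245 = -1026432*sqrt(11) - 777528548/556701245 = -777528548/556701245 - 1026432*sqrt(11)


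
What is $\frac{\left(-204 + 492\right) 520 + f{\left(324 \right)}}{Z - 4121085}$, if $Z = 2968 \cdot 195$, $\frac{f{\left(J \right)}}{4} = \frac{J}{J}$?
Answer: $- \frac{149764}{3542325} \approx -0.042278$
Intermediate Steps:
$f{\left(J \right)} = 4$ ($f{\left(J \right)} = 4 \frac{J}{J} = 4 \cdot 1 = 4$)
$Z = 578760$
$\frac{\left(-204 + 492\right) 520 + f{\left(324 \right)}}{Z - 4121085} = \frac{\left(-204 + 492\right) 520 + 4}{578760 - 4121085} = \frac{288 \cdot 520 + 4}{-3542325} = \left(149760 + 4\right) \left(- \frac{1}{3542325}\right) = 149764 \left(- \frac{1}{3542325}\right) = - \frac{149764}{3542325}$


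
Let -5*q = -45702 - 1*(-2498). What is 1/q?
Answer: 5/43204 ≈ 0.00011573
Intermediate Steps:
q = 43204/5 (q = -(-45702 - 1*(-2498))/5 = -(-45702 + 2498)/5 = -⅕*(-43204) = 43204/5 ≈ 8640.8)
1/q = 1/(43204/5) = 5/43204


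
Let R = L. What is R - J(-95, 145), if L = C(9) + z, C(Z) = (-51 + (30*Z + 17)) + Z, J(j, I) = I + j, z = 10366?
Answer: 10561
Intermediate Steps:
C(Z) = -34 + 31*Z (C(Z) = (-51 + (17 + 30*Z)) + Z = (-34 + 30*Z) + Z = -34 + 31*Z)
L = 10611 (L = (-34 + 31*9) + 10366 = (-34 + 279) + 10366 = 245 + 10366 = 10611)
R = 10611
R - J(-95, 145) = 10611 - (145 - 95) = 10611 - 1*50 = 10611 - 50 = 10561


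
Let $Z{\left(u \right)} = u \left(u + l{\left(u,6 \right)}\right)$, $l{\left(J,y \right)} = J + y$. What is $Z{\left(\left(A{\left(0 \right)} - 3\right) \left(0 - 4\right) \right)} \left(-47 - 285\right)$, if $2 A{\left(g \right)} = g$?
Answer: $-119520$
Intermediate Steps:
$A{\left(g \right)} = \frac{g}{2}$
$Z{\left(u \right)} = u \left(6 + 2 u\right)$ ($Z{\left(u \right)} = u \left(u + \left(u + 6\right)\right) = u \left(u + \left(6 + u\right)\right) = u \left(6 + 2 u\right)$)
$Z{\left(\left(A{\left(0 \right)} - 3\right) \left(0 - 4\right) \right)} \left(-47 - 285\right) = 2 \left(\frac{1}{2} \cdot 0 - 3\right) \left(0 - 4\right) \left(3 + \left(\frac{1}{2} \cdot 0 - 3\right) \left(0 - 4\right)\right) \left(-47 - 285\right) = 2 \left(0 - 3\right) \left(-4\right) \left(3 + \left(0 - 3\right) \left(-4\right)\right) \left(-47 - 285\right) = 2 \left(\left(-3\right) \left(-4\right)\right) \left(3 - -12\right) \left(-332\right) = 2 \cdot 12 \left(3 + 12\right) \left(-332\right) = 2 \cdot 12 \cdot 15 \left(-332\right) = 360 \left(-332\right) = -119520$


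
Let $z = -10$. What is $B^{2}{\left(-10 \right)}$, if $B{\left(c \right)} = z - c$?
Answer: $0$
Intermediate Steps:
$B{\left(c \right)} = -10 - c$
$B^{2}{\left(-10 \right)} = \left(-10 - -10\right)^{2} = \left(-10 + 10\right)^{2} = 0^{2} = 0$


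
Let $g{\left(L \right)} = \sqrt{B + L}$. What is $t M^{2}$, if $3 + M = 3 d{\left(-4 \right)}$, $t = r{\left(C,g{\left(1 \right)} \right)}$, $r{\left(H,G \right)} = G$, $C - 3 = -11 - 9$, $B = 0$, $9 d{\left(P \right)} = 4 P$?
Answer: $\frac{625}{9} \approx 69.444$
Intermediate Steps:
$d{\left(P \right)} = \frac{4 P}{9}$
$C = -17$ ($C = 3 - 20 = -17$)
$g{\left(L \right)} = \sqrt{L}$ ($g{\left(L \right)} = \sqrt{0 + L} = \sqrt{L}$)
$t = 1$ ($t = \sqrt{1} = 1$)
$M = - \frac{25}{3}$ ($M = -3 + 3 \cdot \frac{4}{9} \left(-4\right) = -3 + 3 \left(- \frac{16}{9}\right) = -3 - \frac{16}{3} = - \frac{25}{3} \approx -8.3333$)
$t M^{2} = 1 \left(- \frac{25}{3}\right)^{2} = 1 \cdot \frac{625}{9} = \frac{625}{9}$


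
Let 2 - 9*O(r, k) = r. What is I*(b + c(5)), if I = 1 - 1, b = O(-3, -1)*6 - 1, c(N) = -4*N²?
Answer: 0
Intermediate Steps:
O(r, k) = 2/9 - r/9
b = 7/3 (b = (2/9 - ⅑*(-3))*6 - 1 = (2/9 + ⅓)*6 - 1 = (5/9)*6 - 1 = 10/3 - 1 = 7/3 ≈ 2.3333)
I = 0
I*(b + c(5)) = 0*(7/3 - 4*5²) = 0*(7/3 - 4*25) = 0*(7/3 - 100) = 0*(-293/3) = 0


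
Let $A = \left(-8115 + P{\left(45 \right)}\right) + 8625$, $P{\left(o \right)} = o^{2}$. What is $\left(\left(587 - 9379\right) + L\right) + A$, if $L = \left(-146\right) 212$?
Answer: $-37209$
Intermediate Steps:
$L = -30952$
$A = 2535$ ($A = \left(-8115 + 45^{2}\right) + 8625 = \left(-8115 + 2025\right) + 8625 = -6090 + 8625 = 2535$)
$\left(\left(587 - 9379\right) + L\right) + A = \left(\left(587 - 9379\right) - 30952\right) + 2535 = \left(-8792 - 30952\right) + 2535 = -39744 + 2535 = -37209$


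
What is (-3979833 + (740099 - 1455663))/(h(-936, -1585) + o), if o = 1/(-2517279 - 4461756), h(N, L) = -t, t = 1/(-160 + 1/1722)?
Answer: -9028575787982108505/12017622751 ≈ -7.5128e+8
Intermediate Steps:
t = -1722/275519 (t = 1/(-160 + 1/1722) = 1/(-275519/1722) = -1722/275519 ≈ -0.0062500)
h(N, L) = 1722/275519 (h(N, L) = -1*(-1722/275519) = 1722/275519)
o = -1/6979035 (o = 1/(-6979035) = -1/6979035 ≈ -1.4329e-7)
(-3979833 + (740099 - 1455663))/(h(-936, -1585) + o) = (-3979833 + (740099 - 1455663))/(1722/275519 - 1/6979035) = (-3979833 - 715564)/(12017622751/1922856744165) = -4695397*1922856744165/12017622751 = -9028575787982108505/12017622751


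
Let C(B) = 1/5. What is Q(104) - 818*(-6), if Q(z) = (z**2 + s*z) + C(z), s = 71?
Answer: 115541/5 ≈ 23108.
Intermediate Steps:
C(B) = 1/5
Q(z) = 1/5 + z**2 + 71*z (Q(z) = (z**2 + 71*z) + 1/5 = 1/5 + z**2 + 71*z)
Q(104) - 818*(-6) = (1/5 + 104**2 + 71*104) - 818*(-6) = (1/5 + 10816 + 7384) + 4908 = 91001/5 + 4908 = 115541/5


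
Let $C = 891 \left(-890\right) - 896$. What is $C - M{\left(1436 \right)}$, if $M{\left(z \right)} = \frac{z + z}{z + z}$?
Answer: $-793887$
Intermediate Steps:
$M{\left(z \right)} = 1$ ($M{\left(z \right)} = \frac{2 z}{2 z} = 2 z \frac{1}{2 z} = 1$)
$C = -793886$ ($C = -792990 - 896 = -793886$)
$C - M{\left(1436 \right)} = -793886 - 1 = -793887$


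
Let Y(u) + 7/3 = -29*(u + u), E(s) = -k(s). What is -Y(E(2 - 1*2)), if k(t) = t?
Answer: 7/3 ≈ 2.3333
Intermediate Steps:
E(s) = -s
Y(u) = -7/3 - 58*u (Y(u) = -7/3 - 29*(u + u) = -7/3 - 58*u)
-Y(E(2 - 1*2)) = -(-7/3 - (-58)*(2 - 1*2)) = -(-7/3 - (-58)*(2 - 2)) = -(-7/3 - (-58)*0) = -(-7/3 - 58*0) = -(-7/3 + 0) = -1*(-7/3) = 7/3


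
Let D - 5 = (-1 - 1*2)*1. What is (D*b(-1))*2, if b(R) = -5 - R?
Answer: -16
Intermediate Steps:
D = 2 (D = 5 + (-1 - 1*2)*1 = 5 + (-1 - 2)*1 = 5 - 3*1 = 5 - 3 = 2)
(D*b(-1))*2 = (2*(-5 - 1*(-1)))*2 = (2*(-5 + 1))*2 = (2*(-4))*2 = -8*2 = -16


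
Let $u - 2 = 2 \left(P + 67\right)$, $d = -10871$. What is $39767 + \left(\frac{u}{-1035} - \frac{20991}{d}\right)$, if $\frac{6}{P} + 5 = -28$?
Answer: $\frac{4922038606948}{123766335} \approx 39769.0$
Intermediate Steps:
$P = - \frac{2}{11}$ ($P = \frac{6}{-5 - 28} = \frac{6}{-33} = 6 \left(- \frac{1}{33}\right) = - \frac{2}{11} \approx -0.18182$)
$u = \frac{1492}{11}$ ($u = 2 + 2 \left(- \frac{2}{11} + 67\right) = 2 + 2 \cdot \frac{735}{11} = 2 + \frac{1470}{11} = \frac{1492}{11} \approx 135.64$)
$39767 + \left(\frac{u}{-1035} - \frac{20991}{d}\right) = 39767 + \left(\frac{1492}{11 \left(-1035\right)} - \frac{20991}{-10871}\right) = 39767 + \left(\frac{1492}{11} \left(- \frac{1}{1035}\right) - - \frac{20991}{10871}\right) = 39767 + \left(- \frac{1492}{11385} + \frac{20991}{10871}\right) = 39767 + \frac{222763003}{123766335} = \frac{4922038606948}{123766335}$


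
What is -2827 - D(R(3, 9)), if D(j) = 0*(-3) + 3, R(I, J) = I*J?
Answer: -2830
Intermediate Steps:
D(j) = 3 (D(j) = 0 + 3 = 3)
-2827 - D(R(3, 9)) = -2827 - 1*3 = -2827 - 3 = -2830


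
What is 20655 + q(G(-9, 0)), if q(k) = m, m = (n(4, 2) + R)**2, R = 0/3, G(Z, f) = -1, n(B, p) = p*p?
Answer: 20671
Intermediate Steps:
n(B, p) = p**2
R = 0 (R = 0*(1/3) = 0)
m = 16 (m = (2**2 + 0)**2 = (4 + 0)**2 = 4**2 = 16)
q(k) = 16
20655 + q(G(-9, 0)) = 20655 + 16 = 20671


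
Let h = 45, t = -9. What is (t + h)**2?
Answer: 1296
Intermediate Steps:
(t + h)**2 = (-9 + 45)**2 = 36**2 = 1296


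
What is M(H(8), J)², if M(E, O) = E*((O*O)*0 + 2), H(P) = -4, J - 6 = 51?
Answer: 64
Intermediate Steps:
J = 57 (J = 6 + 51 = 57)
M(E, O) = 2*E (M(E, O) = E*(O²*0 + 2) = E*(0 + 2) = E*2 = 2*E)
M(H(8), J)² = (2*(-4))² = (-8)² = 64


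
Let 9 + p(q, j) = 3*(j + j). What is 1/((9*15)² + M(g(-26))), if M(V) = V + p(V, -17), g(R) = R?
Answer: 1/18088 ≈ 5.5285e-5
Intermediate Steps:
p(q, j) = -9 + 6*j (p(q, j) = -9 + 3*(j + j) = -9 + 3*(2*j) = -9 + 6*j)
M(V) = -111 + V (M(V) = V + (-9 + 6*(-17)) = V + (-9 - 102) = V - 111 = -111 + V)
1/((9*15)² + M(g(-26))) = 1/((9*15)² + (-111 - 26)) = 1/(135² - 137) = 1/(18225 - 137) = 1/18088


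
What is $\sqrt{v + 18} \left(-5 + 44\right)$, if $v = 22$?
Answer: $78 \sqrt{10} \approx 246.66$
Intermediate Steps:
$\sqrt{v + 18} \left(-5 + 44\right) = \sqrt{22 + 18} \left(-5 + 44\right) = \sqrt{40} \cdot 39 = 2 \sqrt{10} \cdot 39 = 78 \sqrt{10}$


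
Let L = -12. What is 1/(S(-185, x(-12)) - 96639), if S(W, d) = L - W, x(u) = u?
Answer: -1/96466 ≈ -1.0366e-5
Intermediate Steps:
S(W, d) = -12 - W
1/(S(-185, x(-12)) - 96639) = 1/((-12 - 1*(-185)) - 96639) = 1/((-12 + 185) - 96639) = 1/(173 - 96639) = 1/(-96466) = -1/96466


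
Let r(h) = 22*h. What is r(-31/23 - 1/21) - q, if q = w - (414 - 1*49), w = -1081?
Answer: 683590/483 ≈ 1415.3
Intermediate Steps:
q = -1446 (q = -1081 - (414 - 1*49) = -1081 - (414 - 49) = -1081 - 1*365 = -1081 - 365 = -1446)
r(-31/23 - 1/21) - q = 22*(-31/23 - 1/21) - 1*(-1446) = 22*(-31*1/23 - 1*1/21) + 1446 = 22*(-31/23 - 1/21) + 1446 = 22*(-674/483) + 1446 = -14828/483 + 1446 = 683590/483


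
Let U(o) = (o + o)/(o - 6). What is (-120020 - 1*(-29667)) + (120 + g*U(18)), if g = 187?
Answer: -89672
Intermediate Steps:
U(o) = 2*o/(-6 + o) (U(o) = (2*o)/(-6 + o) = 2*o/(-6 + o))
(-120020 - 1*(-29667)) + (120 + g*U(18)) = (-120020 - 1*(-29667)) + (120 + 187*(2*18/(-6 + 18))) = (-120020 + 29667) + (120 + 187*(2*18/12)) = -90353 + (120 + 187*(2*18*(1/12))) = -90353 + (120 + 187*3) = -90353 + (120 + 561) = -90353 + 681 = -89672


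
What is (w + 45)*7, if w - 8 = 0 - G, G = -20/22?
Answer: 4151/11 ≈ 377.36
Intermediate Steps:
G = -10/11 (G = -20*1/22 = -10/11 ≈ -0.90909)
w = 98/11 (w = 8 + (0 - 1*(-10/11)) = 8 + (0 + 10/11) = 8 + 10/11 = 98/11 ≈ 8.9091)
(w + 45)*7 = (98/11 + 45)*7 = (593/11)*7 = 4151/11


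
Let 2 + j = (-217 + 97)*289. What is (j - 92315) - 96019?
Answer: -223016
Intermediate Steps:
j = -34682 (j = -2 + (-217 + 97)*289 = -2 - 120*289 = -2 - 34680 = -34682)
(j - 92315) - 96019 = (-34682 - 92315) - 96019 = -126997 - 96019 = -223016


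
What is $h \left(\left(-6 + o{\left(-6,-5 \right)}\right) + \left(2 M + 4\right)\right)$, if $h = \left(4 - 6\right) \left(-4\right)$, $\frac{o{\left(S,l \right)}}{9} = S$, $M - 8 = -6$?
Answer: $-416$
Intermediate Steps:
$M = 2$ ($M = 8 - 6 = 2$)
$o{\left(S,l \right)} = 9 S$
$h = 8$ ($h = \left(-2\right) \left(-4\right) = 8$)
$h \left(\left(-6 + o{\left(-6,-5 \right)}\right) + \left(2 M + 4\right)\right) = 8 \left(\left(-6 + 9 \left(-6\right)\right) + \left(2 \cdot 2 + 4\right)\right) = 8 \left(\left(-6 - 54\right) + \left(4 + 4\right)\right) = 8 \left(-60 + 8\right) = 8 \left(-52\right) = -416$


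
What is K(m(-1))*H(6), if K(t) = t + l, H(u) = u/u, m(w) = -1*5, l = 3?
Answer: -2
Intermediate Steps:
m(w) = -5
H(u) = 1
K(t) = 3 + t (K(t) = t + 3 = 3 + t)
K(m(-1))*H(6) = (3 - 5)*1 = -2*1 = -2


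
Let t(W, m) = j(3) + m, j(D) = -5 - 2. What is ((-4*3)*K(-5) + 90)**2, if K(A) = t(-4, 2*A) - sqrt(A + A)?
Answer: 84996 + 7056*I*sqrt(10) ≈ 84996.0 + 22313.0*I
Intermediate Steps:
j(D) = -7
t(W, m) = -7 + m
K(A) = -7 + 2*A - sqrt(2)*sqrt(A) (K(A) = (-7 + 2*A) - sqrt(A + A) = (-7 + 2*A) - sqrt(2*A) = (-7 + 2*A) - sqrt(2)*sqrt(A) = -7 + 2*A - sqrt(2)*sqrt(A))
((-4*3)*K(-5) + 90)**2 = ((-4*3)*(-7 + 2*(-5) - sqrt(2)*sqrt(-5)) + 90)**2 = (-12*(-7 - 10 - sqrt(2)*I*sqrt(5)) + 90)**2 = (-12*(-7 - 10 - I*sqrt(10)) + 90)**2 = (-12*(-17 - I*sqrt(10)) + 90)**2 = ((204 + 12*I*sqrt(10)) + 90)**2 = (294 + 12*I*sqrt(10))**2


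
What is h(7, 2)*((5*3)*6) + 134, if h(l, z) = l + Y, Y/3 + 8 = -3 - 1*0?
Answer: -2206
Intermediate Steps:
Y = -33 (Y = -24 + 3*(-3 - 1*0) = -24 + 3*(-3 + 0) = -24 + 3*(-3) = -24 - 9 = -33)
h(l, z) = -33 + l (h(l, z) = l - 33 = -33 + l)
h(7, 2)*((5*3)*6) + 134 = (-33 + 7)*((5*3)*6) + 134 = -390*6 + 134 = -26*90 + 134 = -2340 + 134 = -2206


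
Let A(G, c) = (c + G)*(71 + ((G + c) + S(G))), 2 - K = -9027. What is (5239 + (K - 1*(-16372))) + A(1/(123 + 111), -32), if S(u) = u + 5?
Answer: 800311357/27378 ≈ 29232.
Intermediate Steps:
K = 9029 (K = 2 - 1*(-9027) = 2 + 9027 = 9029)
S(u) = 5 + u
A(G, c) = (G + c)*(76 + c + 2*G) (A(G, c) = (c + G)*(71 + ((G + c) + (5 + G))) = (G + c)*(71 + (5 + c + 2*G)) = (G + c)*(76 + c + 2*G))
(5239 + (K - 1*(-16372))) + A(1/(123 + 111), -32) = (5239 + (9029 - 1*(-16372))) + ((-32)**2 + 2*(1/(123 + 111))**2 + 76/(123 + 111) + 76*(-32) + 3*(-32)/(123 + 111)) = (5239 + (9029 + 16372)) + (1024 + 2*(1/234)**2 + 76/234 - 2432 + 3*(-32)/234) = (5239 + 25401) + (1024 + 2*(1/234)**2 + 76*(1/234) - 2432 + 3*(1/234)*(-32)) = 30640 + (1024 + 2*(1/54756) + 38/117 - 2432 - 16/39) = 30640 + (1024 + 1/27378 + 38/117 - 2432 - 16/39) = 30640 - 38550563/27378 = 800311357/27378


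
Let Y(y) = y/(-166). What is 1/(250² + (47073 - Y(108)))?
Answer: 83/9094613 ≈ 9.1263e-6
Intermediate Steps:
Y(y) = -y/166 (Y(y) = y*(-1/166) = -y/166)
1/(250² + (47073 - Y(108))) = 1/(250² + (47073 - (-1)*108/166)) = 1/(62500 + (47073 - 1*(-54/83))) = 1/(62500 + (47073 + 54/83)) = 1/(62500 + 3907113/83) = 1/(9094613/83) = 83/9094613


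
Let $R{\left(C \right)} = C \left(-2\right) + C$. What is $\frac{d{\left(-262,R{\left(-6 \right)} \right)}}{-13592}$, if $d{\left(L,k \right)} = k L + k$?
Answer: $\frac{783}{6796} \approx 0.11521$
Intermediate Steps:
$R{\left(C \right)} = - C$ ($R{\left(C \right)} = - 2 C + C = - C$)
$d{\left(L,k \right)} = k + L k$ ($d{\left(L,k \right)} = L k + k = k + L k$)
$\frac{d{\left(-262,R{\left(-6 \right)} \right)}}{-13592} = \frac{\left(-1\right) \left(-6\right) \left(1 - 262\right)}{-13592} = 6 \left(-261\right) \left(- \frac{1}{13592}\right) = \left(-1566\right) \left(- \frac{1}{13592}\right) = \frac{783}{6796}$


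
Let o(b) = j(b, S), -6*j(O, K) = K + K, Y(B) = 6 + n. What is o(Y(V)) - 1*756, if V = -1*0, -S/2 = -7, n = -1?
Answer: -2282/3 ≈ -760.67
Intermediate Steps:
S = 14 (S = -2*(-7) = 14)
V = 0
Y(B) = 5 (Y(B) = 6 - 1 = 5)
j(O, K) = -K/3 (j(O, K) = -(K + K)/6 = -K/3)
o(b) = -14/3 (o(b) = -⅓*14 = -14/3)
o(Y(V)) - 1*756 = -14/3 - 1*756 = -14/3 - 756 = -2282/3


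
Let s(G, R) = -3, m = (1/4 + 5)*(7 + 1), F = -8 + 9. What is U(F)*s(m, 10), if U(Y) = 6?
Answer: -18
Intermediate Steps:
F = 1
m = 42 (m = (1/4 + 5)*8 = (21/4)*8 = 42)
U(F)*s(m, 10) = 6*(-3) = -18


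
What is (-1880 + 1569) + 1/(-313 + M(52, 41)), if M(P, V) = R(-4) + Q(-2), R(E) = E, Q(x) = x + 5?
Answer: -97655/314 ≈ -311.00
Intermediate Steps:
Q(x) = 5 + x
M(P, V) = -1 (M(P, V) = -4 + (5 - 2) = -4 + 3 = -1)
(-1880 + 1569) + 1/(-313 + M(52, 41)) = (-1880 + 1569) + 1/(-313 - 1) = -311 + 1/(-314) = -311 - 1/314 = -97655/314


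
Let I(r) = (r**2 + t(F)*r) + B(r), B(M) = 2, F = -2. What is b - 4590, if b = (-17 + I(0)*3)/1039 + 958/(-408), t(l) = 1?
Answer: -973377965/211956 ≈ -4592.4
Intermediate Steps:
I(r) = 2 + r + r**2 (I(r) = (r**2 + 1*r) + 2 = (r**2 + r) + 2 = (r + r**2) + 2 = 2 + r + r**2)
b = -499925/211956 (b = (-17 + (2 + 0 + 0**2)*3)/1039 + 958/(-408) = (-17 + (2 + 0 + 0)*3)*(1/1039) + 958*(-1/408) = (-17 + 2*3)*(1/1039) - 479/204 = (-17 + 6)*(1/1039) - 479/204 = -11*1/1039 - 479/204 = -11/1039 - 479/204 = -499925/211956 ≈ -2.3586)
b - 4590 = -499925/211956 - 4590 = -973377965/211956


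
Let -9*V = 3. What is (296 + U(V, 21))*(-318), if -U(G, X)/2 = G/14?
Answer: -659002/7 ≈ -94143.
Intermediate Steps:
V = -⅓ (V = -⅑*3 = -⅓ ≈ -0.33333)
U(G, X) = -G/7 (U(G, X) = -2*G/14 = -G/7)
(296 + U(V, 21))*(-318) = (296 - ⅐*(-⅓))*(-318) = (296 + 1/21)*(-318) = (6217/21)*(-318) = -659002/7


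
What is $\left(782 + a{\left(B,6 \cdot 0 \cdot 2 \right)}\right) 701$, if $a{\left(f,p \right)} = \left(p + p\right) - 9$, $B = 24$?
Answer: $541873$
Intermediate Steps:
$a{\left(f,p \right)} = -9 + 2 p$ ($a{\left(f,p \right)} = 2 p - 9 = -9 + 2 p$)
$\left(782 + a{\left(B,6 \cdot 0 \cdot 2 \right)}\right) 701 = \left(782 - \left(9 - 2 \cdot 6 \cdot 0 \cdot 2\right)\right) 701 = \left(782 - \left(9 - 2 \cdot 0 \cdot 2\right)\right) 701 = \left(782 + \left(-9 + 2 \cdot 0\right)\right) 701 = \left(782 + \left(-9 + 0\right)\right) 701 = \left(782 - 9\right) 701 = 773 \cdot 701 = 541873$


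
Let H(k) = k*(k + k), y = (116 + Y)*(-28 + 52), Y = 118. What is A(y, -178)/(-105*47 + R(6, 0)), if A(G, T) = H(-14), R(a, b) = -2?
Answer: -392/4937 ≈ -0.079400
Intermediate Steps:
y = 5616 (y = (116 + 118)*(-28 + 52) = 234*24 = 5616)
H(k) = 2*k**2 (H(k) = k*(2*k) = 2*k**2)
A(G, T) = 392 (A(G, T) = 2*(-14)**2 = 2*196 = 392)
A(y, -178)/(-105*47 + R(6, 0)) = 392/(-105*47 - 2) = 392/(-4935 - 2) = 392/(-4937) = 392*(-1/4937) = -392/4937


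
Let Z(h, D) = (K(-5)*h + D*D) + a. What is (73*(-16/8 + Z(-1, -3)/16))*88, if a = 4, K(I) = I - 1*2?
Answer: -4818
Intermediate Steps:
K(I) = -2 + I (K(I) = I - 2 = -2 + I)
Z(h, D) = 4 + D**2 - 7*h (Z(h, D) = ((-2 - 5)*h + D*D) + 4 = (-7*h + D**2) + 4 = (D**2 - 7*h) + 4 = 4 + D**2 - 7*h)
(73*(-16/8 + Z(-1, -3)/16))*88 = (73*(-16/8 + (4 + (-3)**2 - 7*(-1))/16))*88 = (73*(-16*1/8 + (4 + 9 + 7)*(1/16)))*88 = (73*(-2 + 20*(1/16)))*88 = (73*(-2 + 5/4))*88 = (73*(-3/4))*88 = -219/4*88 = -4818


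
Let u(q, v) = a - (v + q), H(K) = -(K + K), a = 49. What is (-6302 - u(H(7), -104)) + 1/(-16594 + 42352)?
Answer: -166628501/25758 ≈ -6469.0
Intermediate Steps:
H(K) = -2*K
u(q, v) = 49 - q - v (u(q, v) = 49 - (v + q) = 49 - (q + v) = 49 + (-q - v) = 49 - q - v)
(-6302 - u(H(7), -104)) + 1/(-16594 + 42352) = (-6302 - (49 - (-2)*7 - 1*(-104))) + 1/(-16594 + 42352) = (-6302 - (49 - 1*(-14) + 104)) + 1/25758 = (-6302 - (49 + 14 + 104)) + 1/25758 = (-6302 - 1*167) + 1/25758 = (-6302 - 167) + 1/25758 = -6469 + 1/25758 = -166628501/25758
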